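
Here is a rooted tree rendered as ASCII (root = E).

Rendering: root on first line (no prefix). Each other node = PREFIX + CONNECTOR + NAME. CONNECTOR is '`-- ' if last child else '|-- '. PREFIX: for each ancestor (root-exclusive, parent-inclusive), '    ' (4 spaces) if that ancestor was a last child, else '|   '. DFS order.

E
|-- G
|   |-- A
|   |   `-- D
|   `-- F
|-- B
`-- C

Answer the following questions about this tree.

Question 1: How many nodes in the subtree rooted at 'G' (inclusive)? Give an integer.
Subtree rooted at G contains: A, D, F, G
Count = 4

Answer: 4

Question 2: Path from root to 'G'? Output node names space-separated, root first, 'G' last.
Answer: E G

Derivation:
Walk down from root: E -> G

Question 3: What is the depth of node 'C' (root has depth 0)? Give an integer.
Path from root to C: E -> C
Depth = number of edges = 1

Answer: 1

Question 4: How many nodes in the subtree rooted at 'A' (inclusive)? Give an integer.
Answer: 2

Derivation:
Subtree rooted at A contains: A, D
Count = 2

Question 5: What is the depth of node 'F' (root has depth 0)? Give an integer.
Answer: 2

Derivation:
Path from root to F: E -> G -> F
Depth = number of edges = 2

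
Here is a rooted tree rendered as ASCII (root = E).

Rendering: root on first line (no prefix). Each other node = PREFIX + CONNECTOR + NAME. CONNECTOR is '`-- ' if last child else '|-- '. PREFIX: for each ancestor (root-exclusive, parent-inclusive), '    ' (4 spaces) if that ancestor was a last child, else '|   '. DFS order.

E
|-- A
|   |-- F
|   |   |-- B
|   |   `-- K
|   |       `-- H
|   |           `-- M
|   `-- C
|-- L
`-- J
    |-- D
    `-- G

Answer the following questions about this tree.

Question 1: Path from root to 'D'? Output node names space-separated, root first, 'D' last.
Answer: E J D

Derivation:
Walk down from root: E -> J -> D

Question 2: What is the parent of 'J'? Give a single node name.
Scan adjacency: J appears as child of E

Answer: E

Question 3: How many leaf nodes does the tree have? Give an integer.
Leaves (nodes with no children): B, C, D, G, L, M

Answer: 6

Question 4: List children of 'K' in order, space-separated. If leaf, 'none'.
Answer: H

Derivation:
Node K's children (from adjacency): H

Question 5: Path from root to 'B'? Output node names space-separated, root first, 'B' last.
Walk down from root: E -> A -> F -> B

Answer: E A F B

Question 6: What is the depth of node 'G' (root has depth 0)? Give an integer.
Answer: 2

Derivation:
Path from root to G: E -> J -> G
Depth = number of edges = 2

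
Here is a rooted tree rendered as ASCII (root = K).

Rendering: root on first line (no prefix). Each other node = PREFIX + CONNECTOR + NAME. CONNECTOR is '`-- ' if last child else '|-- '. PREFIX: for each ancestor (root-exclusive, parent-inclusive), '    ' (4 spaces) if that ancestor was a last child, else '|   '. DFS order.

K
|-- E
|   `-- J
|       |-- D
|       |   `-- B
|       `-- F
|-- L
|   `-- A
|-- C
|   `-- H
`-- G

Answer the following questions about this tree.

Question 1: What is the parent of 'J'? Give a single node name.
Scan adjacency: J appears as child of E

Answer: E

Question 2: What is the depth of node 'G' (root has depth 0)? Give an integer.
Path from root to G: K -> G
Depth = number of edges = 1

Answer: 1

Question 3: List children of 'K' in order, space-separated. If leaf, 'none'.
Answer: E L C G

Derivation:
Node K's children (from adjacency): E, L, C, G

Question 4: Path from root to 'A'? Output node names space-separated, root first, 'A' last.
Walk down from root: K -> L -> A

Answer: K L A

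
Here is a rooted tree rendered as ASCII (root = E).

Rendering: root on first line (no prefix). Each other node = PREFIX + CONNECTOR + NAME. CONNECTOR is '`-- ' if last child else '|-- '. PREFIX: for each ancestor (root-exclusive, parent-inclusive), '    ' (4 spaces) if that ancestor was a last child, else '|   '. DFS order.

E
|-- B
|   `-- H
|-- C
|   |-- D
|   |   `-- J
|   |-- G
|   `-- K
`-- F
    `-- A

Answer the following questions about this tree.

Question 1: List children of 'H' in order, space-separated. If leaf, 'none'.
Answer: none

Derivation:
Node H's children (from adjacency): (leaf)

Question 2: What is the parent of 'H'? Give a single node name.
Answer: B

Derivation:
Scan adjacency: H appears as child of B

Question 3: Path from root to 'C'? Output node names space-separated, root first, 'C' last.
Answer: E C

Derivation:
Walk down from root: E -> C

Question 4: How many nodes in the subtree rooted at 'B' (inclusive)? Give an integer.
Answer: 2

Derivation:
Subtree rooted at B contains: B, H
Count = 2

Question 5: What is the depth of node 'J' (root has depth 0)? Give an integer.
Answer: 3

Derivation:
Path from root to J: E -> C -> D -> J
Depth = number of edges = 3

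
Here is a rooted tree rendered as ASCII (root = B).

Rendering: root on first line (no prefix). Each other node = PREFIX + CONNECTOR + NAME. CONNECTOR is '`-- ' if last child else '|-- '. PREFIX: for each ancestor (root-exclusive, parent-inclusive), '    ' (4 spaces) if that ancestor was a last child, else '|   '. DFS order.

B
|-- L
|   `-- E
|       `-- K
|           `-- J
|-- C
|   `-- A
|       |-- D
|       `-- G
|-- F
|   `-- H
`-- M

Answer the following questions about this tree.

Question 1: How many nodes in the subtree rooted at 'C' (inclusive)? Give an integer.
Subtree rooted at C contains: A, C, D, G
Count = 4

Answer: 4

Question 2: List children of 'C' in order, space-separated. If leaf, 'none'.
Node C's children (from adjacency): A

Answer: A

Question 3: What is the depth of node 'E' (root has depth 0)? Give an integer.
Answer: 2

Derivation:
Path from root to E: B -> L -> E
Depth = number of edges = 2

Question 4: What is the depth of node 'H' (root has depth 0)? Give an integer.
Answer: 2

Derivation:
Path from root to H: B -> F -> H
Depth = number of edges = 2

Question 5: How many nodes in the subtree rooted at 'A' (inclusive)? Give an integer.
Answer: 3

Derivation:
Subtree rooted at A contains: A, D, G
Count = 3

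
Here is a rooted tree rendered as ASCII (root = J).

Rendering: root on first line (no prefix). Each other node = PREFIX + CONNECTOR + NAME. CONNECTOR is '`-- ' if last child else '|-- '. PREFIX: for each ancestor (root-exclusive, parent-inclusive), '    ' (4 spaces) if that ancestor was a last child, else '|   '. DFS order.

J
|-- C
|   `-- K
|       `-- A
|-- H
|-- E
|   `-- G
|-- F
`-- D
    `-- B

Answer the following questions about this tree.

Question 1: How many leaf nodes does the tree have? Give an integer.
Leaves (nodes with no children): A, B, F, G, H

Answer: 5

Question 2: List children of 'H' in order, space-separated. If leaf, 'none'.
Answer: none

Derivation:
Node H's children (from adjacency): (leaf)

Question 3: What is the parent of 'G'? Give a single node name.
Scan adjacency: G appears as child of E

Answer: E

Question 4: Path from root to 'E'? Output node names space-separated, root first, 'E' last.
Answer: J E

Derivation:
Walk down from root: J -> E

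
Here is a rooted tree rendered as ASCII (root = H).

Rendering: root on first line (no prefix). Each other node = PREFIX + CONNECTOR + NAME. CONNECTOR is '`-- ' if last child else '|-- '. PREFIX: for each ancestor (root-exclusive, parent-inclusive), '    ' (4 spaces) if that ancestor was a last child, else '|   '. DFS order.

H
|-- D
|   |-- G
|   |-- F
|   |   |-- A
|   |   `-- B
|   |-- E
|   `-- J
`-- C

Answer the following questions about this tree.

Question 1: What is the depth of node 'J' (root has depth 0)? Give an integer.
Path from root to J: H -> D -> J
Depth = number of edges = 2

Answer: 2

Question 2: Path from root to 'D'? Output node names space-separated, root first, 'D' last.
Answer: H D

Derivation:
Walk down from root: H -> D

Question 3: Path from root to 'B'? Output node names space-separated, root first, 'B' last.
Answer: H D F B

Derivation:
Walk down from root: H -> D -> F -> B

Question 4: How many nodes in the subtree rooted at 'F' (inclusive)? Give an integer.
Subtree rooted at F contains: A, B, F
Count = 3

Answer: 3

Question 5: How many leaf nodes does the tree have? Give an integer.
Leaves (nodes with no children): A, B, C, E, G, J

Answer: 6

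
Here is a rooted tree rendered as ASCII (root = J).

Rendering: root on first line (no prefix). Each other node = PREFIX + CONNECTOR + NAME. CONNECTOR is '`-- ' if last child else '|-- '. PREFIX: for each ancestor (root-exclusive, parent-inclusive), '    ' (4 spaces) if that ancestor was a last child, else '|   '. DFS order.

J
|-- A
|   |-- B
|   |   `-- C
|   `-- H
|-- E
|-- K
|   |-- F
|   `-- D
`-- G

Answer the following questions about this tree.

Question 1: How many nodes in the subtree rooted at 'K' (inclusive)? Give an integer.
Subtree rooted at K contains: D, F, K
Count = 3

Answer: 3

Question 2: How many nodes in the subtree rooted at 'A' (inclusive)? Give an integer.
Subtree rooted at A contains: A, B, C, H
Count = 4

Answer: 4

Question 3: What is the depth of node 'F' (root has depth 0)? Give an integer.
Answer: 2

Derivation:
Path from root to F: J -> K -> F
Depth = number of edges = 2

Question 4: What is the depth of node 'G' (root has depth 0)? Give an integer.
Answer: 1

Derivation:
Path from root to G: J -> G
Depth = number of edges = 1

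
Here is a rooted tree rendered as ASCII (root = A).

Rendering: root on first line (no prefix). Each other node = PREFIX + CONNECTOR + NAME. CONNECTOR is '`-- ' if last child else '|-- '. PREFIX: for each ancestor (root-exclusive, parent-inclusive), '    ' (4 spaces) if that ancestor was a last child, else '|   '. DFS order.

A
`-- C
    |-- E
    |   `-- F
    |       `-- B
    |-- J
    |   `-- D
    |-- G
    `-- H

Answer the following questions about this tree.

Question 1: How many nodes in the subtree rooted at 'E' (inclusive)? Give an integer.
Subtree rooted at E contains: B, E, F
Count = 3

Answer: 3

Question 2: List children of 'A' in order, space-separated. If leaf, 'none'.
Answer: C

Derivation:
Node A's children (from adjacency): C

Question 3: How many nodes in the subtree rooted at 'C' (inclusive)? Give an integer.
Subtree rooted at C contains: B, C, D, E, F, G, H, J
Count = 8

Answer: 8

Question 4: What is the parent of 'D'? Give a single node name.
Scan adjacency: D appears as child of J

Answer: J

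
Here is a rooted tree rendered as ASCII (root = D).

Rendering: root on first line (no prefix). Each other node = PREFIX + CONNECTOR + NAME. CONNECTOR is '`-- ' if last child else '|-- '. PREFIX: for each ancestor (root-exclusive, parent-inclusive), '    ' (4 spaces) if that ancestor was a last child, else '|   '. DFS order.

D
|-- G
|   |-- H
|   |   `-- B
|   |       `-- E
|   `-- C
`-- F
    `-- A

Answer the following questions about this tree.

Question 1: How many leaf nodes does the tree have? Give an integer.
Leaves (nodes with no children): A, C, E

Answer: 3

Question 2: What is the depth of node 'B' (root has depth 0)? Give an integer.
Answer: 3

Derivation:
Path from root to B: D -> G -> H -> B
Depth = number of edges = 3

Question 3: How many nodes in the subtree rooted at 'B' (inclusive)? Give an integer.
Answer: 2

Derivation:
Subtree rooted at B contains: B, E
Count = 2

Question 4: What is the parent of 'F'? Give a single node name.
Scan adjacency: F appears as child of D

Answer: D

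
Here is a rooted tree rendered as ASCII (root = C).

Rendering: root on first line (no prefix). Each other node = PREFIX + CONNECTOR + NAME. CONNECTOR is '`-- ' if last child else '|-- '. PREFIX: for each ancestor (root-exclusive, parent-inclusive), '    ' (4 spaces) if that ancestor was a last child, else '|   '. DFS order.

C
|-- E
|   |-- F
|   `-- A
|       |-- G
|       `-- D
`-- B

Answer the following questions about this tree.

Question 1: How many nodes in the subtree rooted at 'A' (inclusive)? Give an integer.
Subtree rooted at A contains: A, D, G
Count = 3

Answer: 3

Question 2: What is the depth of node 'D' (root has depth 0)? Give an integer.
Answer: 3

Derivation:
Path from root to D: C -> E -> A -> D
Depth = number of edges = 3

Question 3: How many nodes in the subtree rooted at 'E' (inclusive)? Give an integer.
Answer: 5

Derivation:
Subtree rooted at E contains: A, D, E, F, G
Count = 5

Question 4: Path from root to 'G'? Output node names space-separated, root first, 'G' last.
Answer: C E A G

Derivation:
Walk down from root: C -> E -> A -> G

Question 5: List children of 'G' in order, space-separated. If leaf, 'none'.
Node G's children (from adjacency): (leaf)

Answer: none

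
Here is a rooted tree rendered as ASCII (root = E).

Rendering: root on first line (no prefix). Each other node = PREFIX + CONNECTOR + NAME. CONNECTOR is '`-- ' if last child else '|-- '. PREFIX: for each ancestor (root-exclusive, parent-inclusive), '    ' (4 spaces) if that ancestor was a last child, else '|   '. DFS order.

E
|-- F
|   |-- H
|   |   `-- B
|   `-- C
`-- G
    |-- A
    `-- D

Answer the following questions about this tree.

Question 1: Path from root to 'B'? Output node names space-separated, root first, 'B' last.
Answer: E F H B

Derivation:
Walk down from root: E -> F -> H -> B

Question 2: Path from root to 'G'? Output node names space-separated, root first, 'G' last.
Walk down from root: E -> G

Answer: E G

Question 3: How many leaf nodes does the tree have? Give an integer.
Answer: 4

Derivation:
Leaves (nodes with no children): A, B, C, D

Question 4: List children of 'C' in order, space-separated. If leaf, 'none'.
Answer: none

Derivation:
Node C's children (from adjacency): (leaf)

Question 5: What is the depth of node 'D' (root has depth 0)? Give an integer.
Answer: 2

Derivation:
Path from root to D: E -> G -> D
Depth = number of edges = 2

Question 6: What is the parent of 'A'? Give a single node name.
Answer: G

Derivation:
Scan adjacency: A appears as child of G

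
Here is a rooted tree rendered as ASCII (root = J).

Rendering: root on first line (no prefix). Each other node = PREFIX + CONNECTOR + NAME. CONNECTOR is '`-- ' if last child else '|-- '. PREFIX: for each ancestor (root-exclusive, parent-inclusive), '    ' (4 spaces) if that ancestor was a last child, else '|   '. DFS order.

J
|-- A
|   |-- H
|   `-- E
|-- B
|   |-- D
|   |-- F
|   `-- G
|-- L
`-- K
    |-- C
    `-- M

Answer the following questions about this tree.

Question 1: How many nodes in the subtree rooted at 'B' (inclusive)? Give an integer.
Answer: 4

Derivation:
Subtree rooted at B contains: B, D, F, G
Count = 4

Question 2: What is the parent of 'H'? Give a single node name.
Answer: A

Derivation:
Scan adjacency: H appears as child of A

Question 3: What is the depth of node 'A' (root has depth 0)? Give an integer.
Path from root to A: J -> A
Depth = number of edges = 1

Answer: 1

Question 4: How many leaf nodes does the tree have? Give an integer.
Answer: 8

Derivation:
Leaves (nodes with no children): C, D, E, F, G, H, L, M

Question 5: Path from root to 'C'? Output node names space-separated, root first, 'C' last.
Walk down from root: J -> K -> C

Answer: J K C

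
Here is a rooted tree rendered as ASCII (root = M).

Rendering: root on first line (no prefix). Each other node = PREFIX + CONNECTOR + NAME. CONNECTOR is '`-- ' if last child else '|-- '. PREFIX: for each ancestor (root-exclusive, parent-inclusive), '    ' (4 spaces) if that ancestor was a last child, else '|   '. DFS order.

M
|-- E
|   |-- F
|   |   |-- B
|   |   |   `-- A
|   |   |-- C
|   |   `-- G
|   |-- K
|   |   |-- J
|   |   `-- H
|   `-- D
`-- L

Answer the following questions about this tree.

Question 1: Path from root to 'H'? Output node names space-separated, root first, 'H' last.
Walk down from root: M -> E -> K -> H

Answer: M E K H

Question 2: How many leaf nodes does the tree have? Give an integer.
Answer: 7

Derivation:
Leaves (nodes with no children): A, C, D, G, H, J, L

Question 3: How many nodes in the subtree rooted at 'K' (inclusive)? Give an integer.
Subtree rooted at K contains: H, J, K
Count = 3

Answer: 3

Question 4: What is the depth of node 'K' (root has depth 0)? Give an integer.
Answer: 2

Derivation:
Path from root to K: M -> E -> K
Depth = number of edges = 2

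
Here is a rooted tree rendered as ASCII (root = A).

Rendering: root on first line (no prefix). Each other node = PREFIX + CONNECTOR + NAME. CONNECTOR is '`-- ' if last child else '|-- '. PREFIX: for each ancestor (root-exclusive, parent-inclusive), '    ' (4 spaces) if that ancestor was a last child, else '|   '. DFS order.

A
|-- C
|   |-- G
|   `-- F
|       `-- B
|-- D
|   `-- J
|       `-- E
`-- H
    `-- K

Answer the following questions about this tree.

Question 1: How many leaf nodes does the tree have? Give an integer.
Answer: 4

Derivation:
Leaves (nodes with no children): B, E, G, K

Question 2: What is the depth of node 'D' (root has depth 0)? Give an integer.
Answer: 1

Derivation:
Path from root to D: A -> D
Depth = number of edges = 1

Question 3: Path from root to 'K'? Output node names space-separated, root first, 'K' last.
Answer: A H K

Derivation:
Walk down from root: A -> H -> K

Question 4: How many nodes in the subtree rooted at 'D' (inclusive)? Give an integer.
Subtree rooted at D contains: D, E, J
Count = 3

Answer: 3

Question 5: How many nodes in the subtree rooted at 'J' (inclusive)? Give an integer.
Subtree rooted at J contains: E, J
Count = 2

Answer: 2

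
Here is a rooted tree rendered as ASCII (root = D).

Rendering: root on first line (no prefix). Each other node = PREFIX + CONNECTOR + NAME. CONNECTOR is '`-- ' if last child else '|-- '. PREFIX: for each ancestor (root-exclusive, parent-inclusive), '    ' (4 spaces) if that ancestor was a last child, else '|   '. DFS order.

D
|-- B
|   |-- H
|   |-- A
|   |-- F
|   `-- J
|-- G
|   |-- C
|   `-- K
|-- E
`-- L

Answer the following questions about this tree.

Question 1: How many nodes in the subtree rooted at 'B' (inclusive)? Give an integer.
Answer: 5

Derivation:
Subtree rooted at B contains: A, B, F, H, J
Count = 5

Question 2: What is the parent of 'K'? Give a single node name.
Scan adjacency: K appears as child of G

Answer: G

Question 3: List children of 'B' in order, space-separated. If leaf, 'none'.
Answer: H A F J

Derivation:
Node B's children (from adjacency): H, A, F, J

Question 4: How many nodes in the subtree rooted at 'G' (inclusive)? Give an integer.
Subtree rooted at G contains: C, G, K
Count = 3

Answer: 3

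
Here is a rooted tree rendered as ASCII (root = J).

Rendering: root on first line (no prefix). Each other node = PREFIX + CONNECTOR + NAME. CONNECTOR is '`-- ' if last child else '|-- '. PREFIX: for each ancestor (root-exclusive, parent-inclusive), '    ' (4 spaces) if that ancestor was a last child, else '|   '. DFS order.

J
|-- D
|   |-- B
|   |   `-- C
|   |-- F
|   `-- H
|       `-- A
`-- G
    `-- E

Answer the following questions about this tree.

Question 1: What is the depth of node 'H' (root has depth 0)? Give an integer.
Answer: 2

Derivation:
Path from root to H: J -> D -> H
Depth = number of edges = 2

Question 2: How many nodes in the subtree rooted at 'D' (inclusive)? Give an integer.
Answer: 6

Derivation:
Subtree rooted at D contains: A, B, C, D, F, H
Count = 6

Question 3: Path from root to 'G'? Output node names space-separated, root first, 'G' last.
Answer: J G

Derivation:
Walk down from root: J -> G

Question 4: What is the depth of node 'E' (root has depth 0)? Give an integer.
Answer: 2

Derivation:
Path from root to E: J -> G -> E
Depth = number of edges = 2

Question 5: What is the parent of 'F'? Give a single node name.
Answer: D

Derivation:
Scan adjacency: F appears as child of D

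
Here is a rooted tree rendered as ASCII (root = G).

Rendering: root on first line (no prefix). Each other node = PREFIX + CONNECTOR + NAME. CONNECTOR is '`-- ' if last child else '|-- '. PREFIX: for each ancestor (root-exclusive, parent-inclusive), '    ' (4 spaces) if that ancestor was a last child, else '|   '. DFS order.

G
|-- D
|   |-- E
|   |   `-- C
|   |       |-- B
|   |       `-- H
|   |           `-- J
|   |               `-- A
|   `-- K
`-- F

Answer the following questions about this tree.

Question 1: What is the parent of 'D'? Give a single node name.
Scan adjacency: D appears as child of G

Answer: G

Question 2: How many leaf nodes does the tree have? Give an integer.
Answer: 4

Derivation:
Leaves (nodes with no children): A, B, F, K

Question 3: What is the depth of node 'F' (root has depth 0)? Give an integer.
Path from root to F: G -> F
Depth = number of edges = 1

Answer: 1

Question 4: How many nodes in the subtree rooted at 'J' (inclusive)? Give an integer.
Answer: 2

Derivation:
Subtree rooted at J contains: A, J
Count = 2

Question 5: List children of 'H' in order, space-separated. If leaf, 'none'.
Answer: J

Derivation:
Node H's children (from adjacency): J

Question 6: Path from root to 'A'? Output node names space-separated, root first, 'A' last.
Walk down from root: G -> D -> E -> C -> H -> J -> A

Answer: G D E C H J A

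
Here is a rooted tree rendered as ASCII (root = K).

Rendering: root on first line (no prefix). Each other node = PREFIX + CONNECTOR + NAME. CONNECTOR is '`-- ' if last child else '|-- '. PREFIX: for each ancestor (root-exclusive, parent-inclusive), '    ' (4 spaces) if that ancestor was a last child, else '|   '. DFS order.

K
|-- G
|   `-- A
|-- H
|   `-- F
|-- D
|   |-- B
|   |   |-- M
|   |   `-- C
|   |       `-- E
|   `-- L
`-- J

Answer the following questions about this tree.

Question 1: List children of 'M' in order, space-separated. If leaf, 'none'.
Node M's children (from adjacency): (leaf)

Answer: none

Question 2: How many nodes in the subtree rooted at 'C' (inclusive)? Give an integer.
Answer: 2

Derivation:
Subtree rooted at C contains: C, E
Count = 2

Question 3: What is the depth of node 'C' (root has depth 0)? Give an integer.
Path from root to C: K -> D -> B -> C
Depth = number of edges = 3

Answer: 3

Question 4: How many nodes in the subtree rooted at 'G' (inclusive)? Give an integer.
Subtree rooted at G contains: A, G
Count = 2

Answer: 2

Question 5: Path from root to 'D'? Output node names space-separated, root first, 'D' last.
Walk down from root: K -> D

Answer: K D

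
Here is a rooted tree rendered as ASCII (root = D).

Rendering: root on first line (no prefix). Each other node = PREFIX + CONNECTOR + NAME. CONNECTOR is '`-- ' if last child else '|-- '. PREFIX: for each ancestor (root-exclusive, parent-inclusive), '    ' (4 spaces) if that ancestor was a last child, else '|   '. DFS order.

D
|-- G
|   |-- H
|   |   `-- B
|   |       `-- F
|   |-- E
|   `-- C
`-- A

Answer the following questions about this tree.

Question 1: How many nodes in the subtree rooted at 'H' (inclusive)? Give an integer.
Subtree rooted at H contains: B, F, H
Count = 3

Answer: 3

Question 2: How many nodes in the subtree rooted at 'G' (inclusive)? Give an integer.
Subtree rooted at G contains: B, C, E, F, G, H
Count = 6

Answer: 6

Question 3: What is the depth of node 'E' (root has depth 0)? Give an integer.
Answer: 2

Derivation:
Path from root to E: D -> G -> E
Depth = number of edges = 2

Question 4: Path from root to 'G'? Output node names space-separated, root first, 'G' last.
Answer: D G

Derivation:
Walk down from root: D -> G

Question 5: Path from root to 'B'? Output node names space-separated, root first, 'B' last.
Walk down from root: D -> G -> H -> B

Answer: D G H B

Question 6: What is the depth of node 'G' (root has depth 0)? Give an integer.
Path from root to G: D -> G
Depth = number of edges = 1

Answer: 1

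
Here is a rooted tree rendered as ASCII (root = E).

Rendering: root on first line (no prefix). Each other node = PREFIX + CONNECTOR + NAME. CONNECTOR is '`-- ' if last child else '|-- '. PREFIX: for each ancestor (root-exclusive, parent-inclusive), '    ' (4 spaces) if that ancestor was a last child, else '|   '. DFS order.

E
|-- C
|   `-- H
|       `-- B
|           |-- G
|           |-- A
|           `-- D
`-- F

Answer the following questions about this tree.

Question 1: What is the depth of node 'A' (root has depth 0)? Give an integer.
Answer: 4

Derivation:
Path from root to A: E -> C -> H -> B -> A
Depth = number of edges = 4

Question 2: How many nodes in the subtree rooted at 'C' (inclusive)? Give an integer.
Subtree rooted at C contains: A, B, C, D, G, H
Count = 6

Answer: 6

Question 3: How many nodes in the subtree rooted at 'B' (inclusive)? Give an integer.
Subtree rooted at B contains: A, B, D, G
Count = 4

Answer: 4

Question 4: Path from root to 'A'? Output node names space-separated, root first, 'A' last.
Walk down from root: E -> C -> H -> B -> A

Answer: E C H B A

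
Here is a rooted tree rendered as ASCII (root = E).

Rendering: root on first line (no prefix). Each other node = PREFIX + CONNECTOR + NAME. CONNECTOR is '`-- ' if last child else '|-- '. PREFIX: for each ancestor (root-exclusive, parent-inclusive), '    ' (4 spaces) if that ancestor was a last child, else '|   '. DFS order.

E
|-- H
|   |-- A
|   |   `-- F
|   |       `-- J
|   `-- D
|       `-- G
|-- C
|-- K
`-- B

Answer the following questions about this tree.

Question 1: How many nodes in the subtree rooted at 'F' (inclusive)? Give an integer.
Answer: 2

Derivation:
Subtree rooted at F contains: F, J
Count = 2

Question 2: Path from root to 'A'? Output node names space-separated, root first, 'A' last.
Answer: E H A

Derivation:
Walk down from root: E -> H -> A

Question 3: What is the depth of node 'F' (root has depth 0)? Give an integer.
Answer: 3

Derivation:
Path from root to F: E -> H -> A -> F
Depth = number of edges = 3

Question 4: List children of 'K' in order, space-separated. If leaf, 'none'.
Answer: none

Derivation:
Node K's children (from adjacency): (leaf)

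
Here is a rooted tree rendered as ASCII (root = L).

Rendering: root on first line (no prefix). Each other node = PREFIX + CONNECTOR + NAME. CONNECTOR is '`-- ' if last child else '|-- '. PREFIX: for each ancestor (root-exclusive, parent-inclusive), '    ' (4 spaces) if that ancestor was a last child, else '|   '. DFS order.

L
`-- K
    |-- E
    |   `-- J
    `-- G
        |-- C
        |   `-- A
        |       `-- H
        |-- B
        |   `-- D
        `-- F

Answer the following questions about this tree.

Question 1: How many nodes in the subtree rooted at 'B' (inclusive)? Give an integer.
Answer: 2

Derivation:
Subtree rooted at B contains: B, D
Count = 2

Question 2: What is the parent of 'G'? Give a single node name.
Scan adjacency: G appears as child of K

Answer: K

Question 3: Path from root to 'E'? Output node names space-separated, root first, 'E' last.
Answer: L K E

Derivation:
Walk down from root: L -> K -> E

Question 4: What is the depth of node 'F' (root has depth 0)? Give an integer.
Path from root to F: L -> K -> G -> F
Depth = number of edges = 3

Answer: 3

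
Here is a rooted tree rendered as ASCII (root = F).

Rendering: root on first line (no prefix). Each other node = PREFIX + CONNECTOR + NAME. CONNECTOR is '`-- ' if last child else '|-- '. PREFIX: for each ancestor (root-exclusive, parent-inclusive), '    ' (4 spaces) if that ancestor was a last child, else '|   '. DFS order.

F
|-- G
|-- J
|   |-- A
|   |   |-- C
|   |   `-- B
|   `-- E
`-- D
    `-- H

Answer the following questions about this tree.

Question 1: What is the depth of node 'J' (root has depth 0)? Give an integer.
Answer: 1

Derivation:
Path from root to J: F -> J
Depth = number of edges = 1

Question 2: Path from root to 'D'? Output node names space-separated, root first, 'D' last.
Answer: F D

Derivation:
Walk down from root: F -> D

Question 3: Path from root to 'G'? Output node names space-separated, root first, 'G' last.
Walk down from root: F -> G

Answer: F G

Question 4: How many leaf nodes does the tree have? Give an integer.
Leaves (nodes with no children): B, C, E, G, H

Answer: 5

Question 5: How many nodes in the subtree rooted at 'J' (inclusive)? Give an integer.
Answer: 5

Derivation:
Subtree rooted at J contains: A, B, C, E, J
Count = 5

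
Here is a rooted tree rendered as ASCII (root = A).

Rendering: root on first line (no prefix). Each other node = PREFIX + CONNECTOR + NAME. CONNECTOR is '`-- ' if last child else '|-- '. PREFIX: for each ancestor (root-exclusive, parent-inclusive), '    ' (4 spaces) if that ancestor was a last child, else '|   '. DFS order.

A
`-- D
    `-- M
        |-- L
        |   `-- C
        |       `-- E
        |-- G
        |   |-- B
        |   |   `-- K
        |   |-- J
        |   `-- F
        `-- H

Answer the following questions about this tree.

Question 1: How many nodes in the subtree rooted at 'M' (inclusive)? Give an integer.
Subtree rooted at M contains: B, C, E, F, G, H, J, K, L, M
Count = 10

Answer: 10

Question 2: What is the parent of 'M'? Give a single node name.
Scan adjacency: M appears as child of D

Answer: D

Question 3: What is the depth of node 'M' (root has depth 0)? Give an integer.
Answer: 2

Derivation:
Path from root to M: A -> D -> M
Depth = number of edges = 2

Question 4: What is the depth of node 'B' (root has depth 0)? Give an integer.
Answer: 4

Derivation:
Path from root to B: A -> D -> M -> G -> B
Depth = number of edges = 4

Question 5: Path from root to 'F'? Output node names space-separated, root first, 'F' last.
Answer: A D M G F

Derivation:
Walk down from root: A -> D -> M -> G -> F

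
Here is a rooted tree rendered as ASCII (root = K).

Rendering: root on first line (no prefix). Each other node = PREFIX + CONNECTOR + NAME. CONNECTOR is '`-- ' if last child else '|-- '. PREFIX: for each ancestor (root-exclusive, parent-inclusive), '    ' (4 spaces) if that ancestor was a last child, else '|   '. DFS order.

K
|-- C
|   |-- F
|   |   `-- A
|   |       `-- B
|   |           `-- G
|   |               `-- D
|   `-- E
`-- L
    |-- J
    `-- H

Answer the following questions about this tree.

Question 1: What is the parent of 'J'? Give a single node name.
Answer: L

Derivation:
Scan adjacency: J appears as child of L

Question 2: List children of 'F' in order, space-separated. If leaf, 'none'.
Node F's children (from adjacency): A

Answer: A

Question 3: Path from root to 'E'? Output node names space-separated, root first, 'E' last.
Walk down from root: K -> C -> E

Answer: K C E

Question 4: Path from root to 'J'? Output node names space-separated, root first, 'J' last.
Answer: K L J

Derivation:
Walk down from root: K -> L -> J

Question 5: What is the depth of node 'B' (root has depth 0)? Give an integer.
Answer: 4

Derivation:
Path from root to B: K -> C -> F -> A -> B
Depth = number of edges = 4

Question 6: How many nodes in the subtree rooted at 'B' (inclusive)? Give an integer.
Subtree rooted at B contains: B, D, G
Count = 3

Answer: 3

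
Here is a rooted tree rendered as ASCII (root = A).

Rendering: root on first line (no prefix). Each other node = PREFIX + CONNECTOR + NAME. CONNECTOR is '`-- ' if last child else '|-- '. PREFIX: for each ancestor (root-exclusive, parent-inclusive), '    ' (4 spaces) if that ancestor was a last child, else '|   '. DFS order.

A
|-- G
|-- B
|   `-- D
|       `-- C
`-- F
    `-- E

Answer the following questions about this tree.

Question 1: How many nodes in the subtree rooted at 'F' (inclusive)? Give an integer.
Answer: 2

Derivation:
Subtree rooted at F contains: E, F
Count = 2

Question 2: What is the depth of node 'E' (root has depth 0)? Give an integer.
Answer: 2

Derivation:
Path from root to E: A -> F -> E
Depth = number of edges = 2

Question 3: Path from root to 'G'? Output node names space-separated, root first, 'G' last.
Answer: A G

Derivation:
Walk down from root: A -> G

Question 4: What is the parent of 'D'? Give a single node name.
Answer: B

Derivation:
Scan adjacency: D appears as child of B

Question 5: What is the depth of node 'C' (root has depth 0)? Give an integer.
Path from root to C: A -> B -> D -> C
Depth = number of edges = 3

Answer: 3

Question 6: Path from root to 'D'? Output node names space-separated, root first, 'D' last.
Answer: A B D

Derivation:
Walk down from root: A -> B -> D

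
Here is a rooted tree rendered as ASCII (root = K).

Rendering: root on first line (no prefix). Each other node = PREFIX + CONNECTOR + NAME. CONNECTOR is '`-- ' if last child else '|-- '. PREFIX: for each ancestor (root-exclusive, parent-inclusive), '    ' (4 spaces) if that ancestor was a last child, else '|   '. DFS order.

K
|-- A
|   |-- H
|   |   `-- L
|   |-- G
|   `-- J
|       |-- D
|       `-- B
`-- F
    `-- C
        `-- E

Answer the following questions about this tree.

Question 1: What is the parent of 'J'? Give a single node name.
Answer: A

Derivation:
Scan adjacency: J appears as child of A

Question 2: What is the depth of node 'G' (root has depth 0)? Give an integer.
Path from root to G: K -> A -> G
Depth = number of edges = 2

Answer: 2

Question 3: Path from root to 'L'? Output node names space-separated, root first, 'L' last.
Walk down from root: K -> A -> H -> L

Answer: K A H L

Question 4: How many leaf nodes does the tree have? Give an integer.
Leaves (nodes with no children): B, D, E, G, L

Answer: 5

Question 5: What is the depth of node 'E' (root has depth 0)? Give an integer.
Answer: 3

Derivation:
Path from root to E: K -> F -> C -> E
Depth = number of edges = 3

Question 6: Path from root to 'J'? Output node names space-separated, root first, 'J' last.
Answer: K A J

Derivation:
Walk down from root: K -> A -> J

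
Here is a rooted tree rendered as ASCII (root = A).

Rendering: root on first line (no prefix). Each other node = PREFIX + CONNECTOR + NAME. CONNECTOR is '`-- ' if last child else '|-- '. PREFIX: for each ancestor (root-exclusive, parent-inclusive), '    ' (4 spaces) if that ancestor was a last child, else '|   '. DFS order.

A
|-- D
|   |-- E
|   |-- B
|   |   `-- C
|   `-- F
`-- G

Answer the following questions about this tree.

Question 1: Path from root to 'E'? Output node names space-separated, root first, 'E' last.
Walk down from root: A -> D -> E

Answer: A D E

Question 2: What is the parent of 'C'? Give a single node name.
Answer: B

Derivation:
Scan adjacency: C appears as child of B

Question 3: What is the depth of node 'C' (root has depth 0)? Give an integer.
Answer: 3

Derivation:
Path from root to C: A -> D -> B -> C
Depth = number of edges = 3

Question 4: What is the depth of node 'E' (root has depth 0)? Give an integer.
Answer: 2

Derivation:
Path from root to E: A -> D -> E
Depth = number of edges = 2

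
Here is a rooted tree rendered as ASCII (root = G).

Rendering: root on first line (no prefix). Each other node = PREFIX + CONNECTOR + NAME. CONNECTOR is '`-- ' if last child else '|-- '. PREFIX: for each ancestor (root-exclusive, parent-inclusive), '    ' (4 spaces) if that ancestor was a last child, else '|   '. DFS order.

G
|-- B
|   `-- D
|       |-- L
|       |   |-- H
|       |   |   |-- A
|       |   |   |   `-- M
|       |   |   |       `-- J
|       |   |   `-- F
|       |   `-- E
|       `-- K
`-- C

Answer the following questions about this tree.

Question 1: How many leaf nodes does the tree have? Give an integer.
Answer: 5

Derivation:
Leaves (nodes with no children): C, E, F, J, K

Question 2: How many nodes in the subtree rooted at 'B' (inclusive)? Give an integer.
Subtree rooted at B contains: A, B, D, E, F, H, J, K, L, M
Count = 10

Answer: 10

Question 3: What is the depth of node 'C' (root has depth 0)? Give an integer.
Answer: 1

Derivation:
Path from root to C: G -> C
Depth = number of edges = 1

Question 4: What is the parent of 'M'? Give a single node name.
Answer: A

Derivation:
Scan adjacency: M appears as child of A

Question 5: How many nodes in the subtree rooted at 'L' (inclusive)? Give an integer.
Answer: 7

Derivation:
Subtree rooted at L contains: A, E, F, H, J, L, M
Count = 7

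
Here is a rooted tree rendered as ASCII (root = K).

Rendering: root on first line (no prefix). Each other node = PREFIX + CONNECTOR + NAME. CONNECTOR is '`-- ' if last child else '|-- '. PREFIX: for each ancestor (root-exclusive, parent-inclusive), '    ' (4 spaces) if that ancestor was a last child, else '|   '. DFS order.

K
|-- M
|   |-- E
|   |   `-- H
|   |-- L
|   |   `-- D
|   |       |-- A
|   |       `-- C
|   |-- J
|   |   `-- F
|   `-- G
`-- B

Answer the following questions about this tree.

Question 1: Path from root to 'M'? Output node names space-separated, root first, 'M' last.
Answer: K M

Derivation:
Walk down from root: K -> M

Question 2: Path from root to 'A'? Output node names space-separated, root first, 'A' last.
Walk down from root: K -> M -> L -> D -> A

Answer: K M L D A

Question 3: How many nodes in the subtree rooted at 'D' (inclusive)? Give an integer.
Subtree rooted at D contains: A, C, D
Count = 3

Answer: 3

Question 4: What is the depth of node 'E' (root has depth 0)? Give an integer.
Answer: 2

Derivation:
Path from root to E: K -> M -> E
Depth = number of edges = 2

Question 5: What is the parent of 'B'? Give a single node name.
Answer: K

Derivation:
Scan adjacency: B appears as child of K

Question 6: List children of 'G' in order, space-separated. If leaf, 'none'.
Node G's children (from adjacency): (leaf)

Answer: none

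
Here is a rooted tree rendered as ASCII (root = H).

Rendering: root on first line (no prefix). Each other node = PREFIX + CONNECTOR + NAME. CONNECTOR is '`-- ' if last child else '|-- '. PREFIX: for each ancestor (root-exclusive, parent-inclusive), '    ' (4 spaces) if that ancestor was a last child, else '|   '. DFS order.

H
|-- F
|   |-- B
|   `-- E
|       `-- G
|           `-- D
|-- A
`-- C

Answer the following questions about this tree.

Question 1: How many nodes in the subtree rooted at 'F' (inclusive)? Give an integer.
Answer: 5

Derivation:
Subtree rooted at F contains: B, D, E, F, G
Count = 5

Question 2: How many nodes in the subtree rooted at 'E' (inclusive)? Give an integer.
Answer: 3

Derivation:
Subtree rooted at E contains: D, E, G
Count = 3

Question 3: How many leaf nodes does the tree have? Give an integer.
Answer: 4

Derivation:
Leaves (nodes with no children): A, B, C, D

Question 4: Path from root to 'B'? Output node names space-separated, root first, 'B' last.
Walk down from root: H -> F -> B

Answer: H F B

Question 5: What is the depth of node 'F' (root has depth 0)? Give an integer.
Path from root to F: H -> F
Depth = number of edges = 1

Answer: 1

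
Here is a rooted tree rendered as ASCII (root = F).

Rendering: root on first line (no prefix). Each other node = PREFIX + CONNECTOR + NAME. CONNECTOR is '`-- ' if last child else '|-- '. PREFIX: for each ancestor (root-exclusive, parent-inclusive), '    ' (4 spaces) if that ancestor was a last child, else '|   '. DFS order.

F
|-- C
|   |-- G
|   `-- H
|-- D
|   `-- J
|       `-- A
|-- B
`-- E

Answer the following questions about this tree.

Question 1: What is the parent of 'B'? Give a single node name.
Scan adjacency: B appears as child of F

Answer: F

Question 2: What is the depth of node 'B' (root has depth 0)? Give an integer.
Path from root to B: F -> B
Depth = number of edges = 1

Answer: 1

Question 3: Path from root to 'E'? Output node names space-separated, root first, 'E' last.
Answer: F E

Derivation:
Walk down from root: F -> E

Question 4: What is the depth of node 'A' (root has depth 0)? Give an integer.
Path from root to A: F -> D -> J -> A
Depth = number of edges = 3

Answer: 3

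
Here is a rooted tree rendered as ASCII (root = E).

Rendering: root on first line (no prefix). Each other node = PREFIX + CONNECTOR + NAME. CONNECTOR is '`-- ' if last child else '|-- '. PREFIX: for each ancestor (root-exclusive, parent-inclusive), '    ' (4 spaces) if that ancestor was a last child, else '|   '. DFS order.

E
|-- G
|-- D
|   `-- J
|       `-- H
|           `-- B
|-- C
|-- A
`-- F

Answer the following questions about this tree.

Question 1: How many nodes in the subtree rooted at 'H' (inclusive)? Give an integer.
Answer: 2

Derivation:
Subtree rooted at H contains: B, H
Count = 2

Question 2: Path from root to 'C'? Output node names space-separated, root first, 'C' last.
Walk down from root: E -> C

Answer: E C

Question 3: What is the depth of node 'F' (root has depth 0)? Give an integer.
Path from root to F: E -> F
Depth = number of edges = 1

Answer: 1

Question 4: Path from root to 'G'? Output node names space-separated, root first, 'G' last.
Answer: E G

Derivation:
Walk down from root: E -> G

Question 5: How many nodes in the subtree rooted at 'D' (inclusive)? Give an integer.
Subtree rooted at D contains: B, D, H, J
Count = 4

Answer: 4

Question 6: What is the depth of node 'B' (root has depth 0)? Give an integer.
Path from root to B: E -> D -> J -> H -> B
Depth = number of edges = 4

Answer: 4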